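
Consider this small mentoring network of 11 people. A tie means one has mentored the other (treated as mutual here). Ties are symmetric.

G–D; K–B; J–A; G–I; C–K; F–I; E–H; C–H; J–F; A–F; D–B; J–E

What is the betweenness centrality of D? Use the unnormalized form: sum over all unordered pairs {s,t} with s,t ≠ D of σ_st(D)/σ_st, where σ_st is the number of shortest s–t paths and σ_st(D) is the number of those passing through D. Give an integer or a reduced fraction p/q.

Pairs whose geodesics pass through D — G–H: 1/2; G–C: 1; G–K: 1; G–B: 1; I–C: 1/2; I–K: 1; I–B: 1; F–K: 1/2; F–B: 1; A–B: 1; J–B: 1/2.
All other pairs contribute 0.
Summing the contributions gives betweenness(D) = 9.

9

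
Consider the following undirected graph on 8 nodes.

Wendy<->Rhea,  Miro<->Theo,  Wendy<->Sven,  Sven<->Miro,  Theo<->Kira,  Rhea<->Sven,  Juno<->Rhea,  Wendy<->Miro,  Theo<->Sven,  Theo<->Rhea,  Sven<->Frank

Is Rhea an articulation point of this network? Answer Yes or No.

Yes

Removing Rhea leaves {Juno} with no path to {Frank, Kira, Miro, Sven, Theo, and Wendy}, so the network splits into 2 components. Rhea is a cut vertex.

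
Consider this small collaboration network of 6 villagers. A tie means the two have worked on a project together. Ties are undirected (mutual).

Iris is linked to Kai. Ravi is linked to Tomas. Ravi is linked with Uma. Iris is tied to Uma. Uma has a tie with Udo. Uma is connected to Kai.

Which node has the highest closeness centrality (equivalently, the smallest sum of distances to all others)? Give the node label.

Farness (sum of distances to all others) for each node — Iris:9, Kai:9, Ravi:8, Tomas:12, Udo:10, Uma:6.
The smallest farness is 6, for Uma, so Uma has the highest closeness.

Uma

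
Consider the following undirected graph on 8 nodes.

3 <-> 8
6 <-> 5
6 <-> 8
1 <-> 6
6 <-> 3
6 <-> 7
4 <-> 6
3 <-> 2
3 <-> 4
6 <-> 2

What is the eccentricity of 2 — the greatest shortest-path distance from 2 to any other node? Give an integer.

Distances from 2: 1:2, 3:1, 4:2, 5:2, 6:1, 7:2, 8:2.
The largest is 2 (to 1, 7, 4, 8, and 5), so the eccentricity of 2 is 2.

2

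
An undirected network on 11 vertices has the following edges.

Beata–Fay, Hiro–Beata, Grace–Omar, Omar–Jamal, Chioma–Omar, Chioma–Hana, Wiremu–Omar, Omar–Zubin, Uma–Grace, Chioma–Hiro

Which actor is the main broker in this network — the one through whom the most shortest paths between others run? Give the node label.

Unnormalized betweenness of each node: Beata:9, Chioma:27, Fay:0, Grace:9, Hana:0, Hiro:16, Jamal:0, Omar:34, Uma:0, Wiremu:0, Zubin:0.
Omar has the largest value, 34, making it the main broker — the node through which the most shortest paths run.

Omar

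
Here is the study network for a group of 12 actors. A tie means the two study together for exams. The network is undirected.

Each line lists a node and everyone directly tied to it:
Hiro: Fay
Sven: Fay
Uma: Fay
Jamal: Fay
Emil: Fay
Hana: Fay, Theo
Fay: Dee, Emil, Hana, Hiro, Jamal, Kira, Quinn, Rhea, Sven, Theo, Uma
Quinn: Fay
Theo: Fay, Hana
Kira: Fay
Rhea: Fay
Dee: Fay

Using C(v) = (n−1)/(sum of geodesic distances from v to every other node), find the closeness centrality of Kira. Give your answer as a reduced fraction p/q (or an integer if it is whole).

11/21

Distances from Kira: Dee:2, Emil:2, Fay:1, Hana:2, Hiro:2, Jamal:2, Quinn:2, Rhea:2, Sven:2, Theo:2, Uma:2. Sum = 21.
n = 12, so closeness = 11/21.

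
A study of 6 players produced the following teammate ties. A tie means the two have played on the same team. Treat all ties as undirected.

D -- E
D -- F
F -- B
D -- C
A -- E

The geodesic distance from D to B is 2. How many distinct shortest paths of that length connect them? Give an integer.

1

The shortest distance is 2, and the only length-2 path is D–F–B. So there is exactly 1 shortest path.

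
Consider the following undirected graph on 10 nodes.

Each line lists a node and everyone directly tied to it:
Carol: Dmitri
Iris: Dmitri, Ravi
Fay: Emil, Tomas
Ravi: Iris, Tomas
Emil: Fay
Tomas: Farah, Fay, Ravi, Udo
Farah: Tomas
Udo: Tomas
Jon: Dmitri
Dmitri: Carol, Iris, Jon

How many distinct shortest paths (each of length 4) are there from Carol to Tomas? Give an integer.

The shortest distance is 4, and the only length-4 path is Carol–Dmitri–Iris–Ravi–Tomas. So there is exactly 1 shortest path.

1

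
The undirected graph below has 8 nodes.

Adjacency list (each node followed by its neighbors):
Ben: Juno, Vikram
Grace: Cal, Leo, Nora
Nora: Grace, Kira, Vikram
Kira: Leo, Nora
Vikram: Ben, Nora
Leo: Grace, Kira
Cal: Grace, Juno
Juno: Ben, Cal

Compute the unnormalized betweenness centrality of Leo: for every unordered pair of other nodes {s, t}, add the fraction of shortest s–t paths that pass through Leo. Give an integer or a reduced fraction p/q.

4/3

Pairs whose geodesics pass through Leo — Kira–Grace: 1/2; Kira–Cal: 1/2; Kira–Juno: 1/3.
All other pairs contribute 0.
Summing the contributions gives betweenness(Leo) = 4/3.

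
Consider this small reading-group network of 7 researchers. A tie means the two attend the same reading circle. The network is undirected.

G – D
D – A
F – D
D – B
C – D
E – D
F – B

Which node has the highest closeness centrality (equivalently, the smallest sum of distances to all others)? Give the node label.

Farness (sum of distances to all others) for each node — A:11, B:10, C:11, D:6, E:11, F:10, G:11.
The smallest farness is 6, for D, so D has the highest closeness.

D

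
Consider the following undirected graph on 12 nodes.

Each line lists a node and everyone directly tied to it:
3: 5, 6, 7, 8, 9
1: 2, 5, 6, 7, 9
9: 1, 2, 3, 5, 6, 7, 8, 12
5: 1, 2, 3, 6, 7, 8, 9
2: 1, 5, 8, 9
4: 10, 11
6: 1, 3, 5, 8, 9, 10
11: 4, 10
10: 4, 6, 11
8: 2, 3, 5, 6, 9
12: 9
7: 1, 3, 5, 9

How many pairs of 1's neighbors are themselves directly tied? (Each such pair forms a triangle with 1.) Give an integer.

1's neighbors: 2, 5, 6, 7, and 9.
Neighbor pairs that are themselves tied: 1–2–5; 1–2–9; 1–5–6; 1–5–7; 1–5–9; 1–6–9; 1–7–9. Each forms one triangle with 1, for 7 in total.

7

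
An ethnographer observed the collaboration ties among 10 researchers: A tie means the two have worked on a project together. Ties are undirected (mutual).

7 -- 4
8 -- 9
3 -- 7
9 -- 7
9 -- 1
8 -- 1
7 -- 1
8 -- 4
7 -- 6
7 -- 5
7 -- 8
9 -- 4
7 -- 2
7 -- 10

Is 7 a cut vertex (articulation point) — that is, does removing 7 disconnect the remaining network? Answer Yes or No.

Yes

Removing 7 leaves {1, 4, 8, and 9} with no path to {10}, so the network splits into 6 components. 7 is a cut vertex.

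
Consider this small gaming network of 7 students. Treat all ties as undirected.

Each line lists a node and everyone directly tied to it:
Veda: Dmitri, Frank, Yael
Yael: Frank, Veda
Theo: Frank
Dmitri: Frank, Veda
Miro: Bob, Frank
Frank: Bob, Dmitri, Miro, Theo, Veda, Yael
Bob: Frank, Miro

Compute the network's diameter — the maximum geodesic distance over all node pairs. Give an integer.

2

Eccentricity of each node (its greatest distance to any other): Bob:2, Dmitri:2, Frank:1, Miro:2, Theo:2, Veda:2, Yael:2.
The maximum eccentricity is 2, realized for instance by the pair Dmitri–Bob via Dmitri – Frank – Bob. So the diameter is 2.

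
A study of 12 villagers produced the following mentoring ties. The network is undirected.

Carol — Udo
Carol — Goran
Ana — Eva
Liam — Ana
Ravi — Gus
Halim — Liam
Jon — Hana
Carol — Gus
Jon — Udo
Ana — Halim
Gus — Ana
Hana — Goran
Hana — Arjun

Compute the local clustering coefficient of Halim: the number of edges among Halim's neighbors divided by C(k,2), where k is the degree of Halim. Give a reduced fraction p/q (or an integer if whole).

Halim's neighbors: Ana and Liam (k = 2).
Possible neighbor pairs: C(2,2) = 1. Edges among them: Ana–Liam → e = 1.
Clustering(Halim) = 1/1.

1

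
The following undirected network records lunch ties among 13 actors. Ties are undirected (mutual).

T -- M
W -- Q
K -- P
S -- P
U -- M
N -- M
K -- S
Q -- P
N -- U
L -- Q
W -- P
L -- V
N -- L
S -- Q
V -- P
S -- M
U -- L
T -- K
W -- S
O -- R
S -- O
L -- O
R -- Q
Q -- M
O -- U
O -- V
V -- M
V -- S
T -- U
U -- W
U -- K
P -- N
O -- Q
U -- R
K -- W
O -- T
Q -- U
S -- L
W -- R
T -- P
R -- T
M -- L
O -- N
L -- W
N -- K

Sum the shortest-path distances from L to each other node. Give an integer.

16

Distances from L: K:2, M:1, N:1, O:1, P:2, Q:1, R:2, S:1, T:2, U:1, V:1, W:1.
Sum = 2 + 1 + 1 + 1 + 2 + 1 + 2 + 1 + 2 + 1 + 1 + 1 = 16.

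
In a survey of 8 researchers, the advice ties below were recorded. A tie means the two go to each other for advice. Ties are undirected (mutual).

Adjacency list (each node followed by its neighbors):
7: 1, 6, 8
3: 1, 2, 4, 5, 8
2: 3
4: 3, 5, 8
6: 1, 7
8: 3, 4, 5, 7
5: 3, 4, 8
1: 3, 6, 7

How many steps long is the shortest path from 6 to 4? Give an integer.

One shortest route is 6 – 1 – 3 – 4, which uses 3 edges, and at distance 2 from 6 we only reach {3, 8}, which does not include 4. So d(6,4) = 3.

3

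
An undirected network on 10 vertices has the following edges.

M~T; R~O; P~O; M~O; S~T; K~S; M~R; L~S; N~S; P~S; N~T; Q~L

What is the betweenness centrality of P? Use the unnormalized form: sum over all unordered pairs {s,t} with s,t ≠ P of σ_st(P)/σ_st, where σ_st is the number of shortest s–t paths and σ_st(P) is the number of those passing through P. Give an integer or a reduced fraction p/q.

Pairs whose geodesics pass through P — O–N: 1/2; O–Q: 1; O–K: 1; O–S: 1; O–L: 1; Q–R: 1/2; K–R: 1/2; S–R: 1/2; L–R: 1/2.
All other pairs contribute 0.
Summing the contributions gives betweenness(P) = 13/2.

13/2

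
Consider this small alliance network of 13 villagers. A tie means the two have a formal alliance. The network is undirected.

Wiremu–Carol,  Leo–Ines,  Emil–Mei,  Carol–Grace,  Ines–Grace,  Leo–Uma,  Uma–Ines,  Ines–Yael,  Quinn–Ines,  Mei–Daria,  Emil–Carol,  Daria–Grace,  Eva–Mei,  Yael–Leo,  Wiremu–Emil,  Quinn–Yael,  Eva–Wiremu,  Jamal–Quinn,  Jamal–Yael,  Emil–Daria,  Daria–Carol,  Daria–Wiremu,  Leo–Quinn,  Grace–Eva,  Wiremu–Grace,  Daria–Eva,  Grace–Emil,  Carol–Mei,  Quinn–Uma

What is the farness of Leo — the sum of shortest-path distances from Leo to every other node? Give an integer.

27

Distances from Leo: Carol:3, Daria:3, Emil:3, Eva:3, Grace:2, Ines:1, Jamal:2, Mei:4, Quinn:1, Uma:1, Wiremu:3, Yael:1.
Sum = 3 + 3 + 3 + 3 + 2 + 1 + 2 + 4 + 1 + 1 + 3 + 1 = 27.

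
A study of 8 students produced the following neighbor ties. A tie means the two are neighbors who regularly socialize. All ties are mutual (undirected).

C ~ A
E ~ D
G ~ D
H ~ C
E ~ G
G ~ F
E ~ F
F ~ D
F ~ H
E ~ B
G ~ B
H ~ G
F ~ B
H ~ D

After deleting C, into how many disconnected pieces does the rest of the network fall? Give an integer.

Without C, the remaining ties split the others into: {A}; {B, D, E, F, G, H}.
That's 2 separate components.

2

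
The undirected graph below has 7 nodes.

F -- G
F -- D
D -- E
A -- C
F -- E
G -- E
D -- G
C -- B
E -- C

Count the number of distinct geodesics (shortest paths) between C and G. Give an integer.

1

The shortest distance is 2, and the only length-2 path is C–E–G. So there is exactly 1 shortest path.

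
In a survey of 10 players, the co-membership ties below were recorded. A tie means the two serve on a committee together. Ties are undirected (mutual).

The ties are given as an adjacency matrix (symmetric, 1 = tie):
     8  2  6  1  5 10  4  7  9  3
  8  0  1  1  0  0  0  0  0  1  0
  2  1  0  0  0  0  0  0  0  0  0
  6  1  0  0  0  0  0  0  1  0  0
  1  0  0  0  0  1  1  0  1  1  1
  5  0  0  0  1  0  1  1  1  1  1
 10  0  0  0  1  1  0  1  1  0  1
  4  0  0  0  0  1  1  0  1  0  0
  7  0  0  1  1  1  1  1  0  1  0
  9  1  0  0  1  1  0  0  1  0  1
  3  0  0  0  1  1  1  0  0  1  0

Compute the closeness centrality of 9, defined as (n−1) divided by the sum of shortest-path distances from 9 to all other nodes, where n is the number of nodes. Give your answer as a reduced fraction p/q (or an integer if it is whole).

Distances from 9: 1:1, 2:2, 3:1, 4:2, 5:1, 6:2, 7:1, 8:1, 10:2. Sum = 13.
n = 10, so closeness = 9/13.

9/13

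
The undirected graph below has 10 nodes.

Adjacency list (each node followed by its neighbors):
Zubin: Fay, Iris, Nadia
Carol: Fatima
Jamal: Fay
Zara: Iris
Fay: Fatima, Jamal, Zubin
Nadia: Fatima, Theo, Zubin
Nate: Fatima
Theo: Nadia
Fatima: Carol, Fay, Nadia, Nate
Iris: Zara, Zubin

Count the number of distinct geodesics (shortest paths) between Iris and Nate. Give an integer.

The shortest distance is 4. The length-4 paths are: Iris–Zubin–Nadia–Fatima–Nate; Iris–Zubin–Fay–Fatima–Nate.
That gives 2 distinct shortest paths.

2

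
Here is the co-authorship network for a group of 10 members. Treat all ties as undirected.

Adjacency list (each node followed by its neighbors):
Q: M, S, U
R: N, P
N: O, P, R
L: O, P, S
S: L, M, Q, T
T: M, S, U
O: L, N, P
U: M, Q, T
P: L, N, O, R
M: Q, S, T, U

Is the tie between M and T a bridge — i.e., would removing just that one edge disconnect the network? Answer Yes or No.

Even without that edge, M still reaches T via M – S – T, so the network stays connected. Not a bridge.

No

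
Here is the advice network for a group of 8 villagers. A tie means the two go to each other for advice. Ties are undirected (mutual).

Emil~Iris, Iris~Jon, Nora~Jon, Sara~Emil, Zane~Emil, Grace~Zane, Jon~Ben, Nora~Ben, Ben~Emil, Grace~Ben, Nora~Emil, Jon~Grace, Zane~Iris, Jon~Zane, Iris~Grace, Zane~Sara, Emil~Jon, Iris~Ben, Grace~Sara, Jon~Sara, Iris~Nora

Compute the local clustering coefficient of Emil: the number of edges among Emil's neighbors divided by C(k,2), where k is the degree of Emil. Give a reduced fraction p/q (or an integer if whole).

Emil's neighbors: Ben, Iris, Jon, Nora, Sara, and Zane (k = 6).
Possible neighbor pairs: C(6,2) = 15. Edges among them: Ben–Iris, Ben–Jon, Ben–Nora, Iris–Jon, Iris–Nora, Iris–Zane, Jon–Nora, Jon–Sara, Jon–Zane, Sara–Zane → e = 10.
Clustering(Emil) = 10/15 = 2/3.

2/3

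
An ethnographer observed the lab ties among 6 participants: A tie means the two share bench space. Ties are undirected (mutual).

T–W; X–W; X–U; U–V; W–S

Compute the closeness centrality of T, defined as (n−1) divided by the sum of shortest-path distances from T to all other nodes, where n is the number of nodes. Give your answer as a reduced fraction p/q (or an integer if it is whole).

5/12

Distances from T: S:2, U:3, V:4, W:1, X:2. Sum = 12.
n = 6, so closeness = 5/12.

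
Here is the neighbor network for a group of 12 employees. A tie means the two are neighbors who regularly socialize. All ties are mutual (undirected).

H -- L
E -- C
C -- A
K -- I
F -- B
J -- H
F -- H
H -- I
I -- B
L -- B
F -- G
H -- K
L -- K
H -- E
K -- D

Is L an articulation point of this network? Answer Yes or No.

Even without L, every remaining node can still reach every other (the residual graph is connected), so L is not a cut vertex.

No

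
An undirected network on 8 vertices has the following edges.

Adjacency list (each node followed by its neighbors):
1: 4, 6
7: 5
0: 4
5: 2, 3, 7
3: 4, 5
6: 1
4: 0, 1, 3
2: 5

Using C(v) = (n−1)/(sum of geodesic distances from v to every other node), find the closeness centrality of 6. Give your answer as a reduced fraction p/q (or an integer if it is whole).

7/23

Distances from 6: 0:3, 1:1, 2:5, 3:3, 4:2, 5:4, 7:5. Sum = 23.
n = 8, so closeness = 7/23.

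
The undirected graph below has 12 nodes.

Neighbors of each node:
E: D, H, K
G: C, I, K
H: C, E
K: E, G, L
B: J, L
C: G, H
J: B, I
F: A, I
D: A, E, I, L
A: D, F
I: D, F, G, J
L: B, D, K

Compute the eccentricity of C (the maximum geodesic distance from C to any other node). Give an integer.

Distances from C: A:4, B:4, D:3, E:2, F:3, G:1, H:1, I:2, J:3, K:2, L:3.
The largest is 4 (to A and B), so the eccentricity of C is 4.

4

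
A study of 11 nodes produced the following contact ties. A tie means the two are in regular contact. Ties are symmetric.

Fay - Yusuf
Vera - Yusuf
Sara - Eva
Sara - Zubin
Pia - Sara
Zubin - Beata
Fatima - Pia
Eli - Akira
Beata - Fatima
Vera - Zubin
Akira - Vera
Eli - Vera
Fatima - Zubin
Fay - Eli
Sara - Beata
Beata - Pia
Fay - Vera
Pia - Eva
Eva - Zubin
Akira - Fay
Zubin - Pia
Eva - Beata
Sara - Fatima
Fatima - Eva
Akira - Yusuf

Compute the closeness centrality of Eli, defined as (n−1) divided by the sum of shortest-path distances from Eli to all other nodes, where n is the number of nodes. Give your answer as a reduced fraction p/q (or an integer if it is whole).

5/11

Distances from Eli: Akira:1, Beata:3, Eva:3, Fatima:3, Fay:1, Pia:3, Sara:3, Vera:1, Yusuf:2, Zubin:2. Sum = 22.
n = 11, so closeness = 10/22 = 5/11.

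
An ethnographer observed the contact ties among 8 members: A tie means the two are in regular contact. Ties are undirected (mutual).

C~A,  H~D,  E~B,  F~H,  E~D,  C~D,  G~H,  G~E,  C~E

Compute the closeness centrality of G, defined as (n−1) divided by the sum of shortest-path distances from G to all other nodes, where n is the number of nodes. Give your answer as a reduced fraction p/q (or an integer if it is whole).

7/13

Distances from G: A:3, B:2, C:2, D:2, E:1, F:2, H:1. Sum = 13.
n = 8, so closeness = 7/13.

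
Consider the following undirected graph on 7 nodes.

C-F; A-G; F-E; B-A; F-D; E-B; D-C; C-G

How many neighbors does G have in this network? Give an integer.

2

G is directly tied to A and C. That is 2 neighbors, so the degree of G is 2.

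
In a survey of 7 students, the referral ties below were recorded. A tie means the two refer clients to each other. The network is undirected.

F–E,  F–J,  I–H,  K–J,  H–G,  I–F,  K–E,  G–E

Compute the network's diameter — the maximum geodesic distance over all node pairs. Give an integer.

3

Eccentricity of each node (its greatest distance to any other): E:2, F:2, G:3, H:3, I:3, J:3, K:3.
The maximum eccentricity is 3, realized for instance by the pair K–I via K – E – F – I. So the diameter is 3.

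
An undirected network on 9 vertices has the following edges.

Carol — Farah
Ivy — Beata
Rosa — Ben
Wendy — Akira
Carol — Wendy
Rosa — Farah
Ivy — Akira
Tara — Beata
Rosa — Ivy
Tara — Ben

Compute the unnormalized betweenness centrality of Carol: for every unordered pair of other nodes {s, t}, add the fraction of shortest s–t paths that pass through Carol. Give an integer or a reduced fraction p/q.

5/2

Pairs whose geodesics pass through Carol — Akira–Farah: 1/2; Wendy–Farah: 1; Wendy–Rosa: 1/2; Wendy–Ben: 1/2.
All other pairs contribute 0.
Summing the contributions gives betweenness(Carol) = 5/2.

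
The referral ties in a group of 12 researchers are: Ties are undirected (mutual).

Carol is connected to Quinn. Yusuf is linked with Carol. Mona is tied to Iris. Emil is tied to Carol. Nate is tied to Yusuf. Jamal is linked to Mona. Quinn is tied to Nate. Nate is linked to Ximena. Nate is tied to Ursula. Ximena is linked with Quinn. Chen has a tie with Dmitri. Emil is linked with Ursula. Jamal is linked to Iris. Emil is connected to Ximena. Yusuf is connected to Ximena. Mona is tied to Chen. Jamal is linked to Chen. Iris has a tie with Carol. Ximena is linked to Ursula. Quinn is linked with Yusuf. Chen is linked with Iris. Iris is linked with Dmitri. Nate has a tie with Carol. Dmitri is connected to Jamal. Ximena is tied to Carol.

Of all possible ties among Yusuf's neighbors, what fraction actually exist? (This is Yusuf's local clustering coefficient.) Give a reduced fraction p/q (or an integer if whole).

1

Yusuf's neighbors: Carol, Nate, Quinn, and Ximena (k = 4).
Possible neighbor pairs: C(4,2) = 6. Edges among them: Carol–Nate, Carol–Quinn, Carol–Ximena, Nate–Quinn, Nate–Ximena, Quinn–Ximena → e = 6.
Clustering(Yusuf) = 6/6 = 1.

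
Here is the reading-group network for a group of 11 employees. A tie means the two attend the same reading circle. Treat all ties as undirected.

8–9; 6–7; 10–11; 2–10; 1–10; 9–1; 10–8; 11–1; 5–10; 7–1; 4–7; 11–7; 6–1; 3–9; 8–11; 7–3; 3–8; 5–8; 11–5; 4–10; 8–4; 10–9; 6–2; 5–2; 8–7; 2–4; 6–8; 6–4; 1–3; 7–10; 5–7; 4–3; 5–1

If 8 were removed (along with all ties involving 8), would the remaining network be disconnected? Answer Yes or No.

Even without 8, every remaining node can still reach every other (the residual graph is connected), so 8 is not a cut vertex.

No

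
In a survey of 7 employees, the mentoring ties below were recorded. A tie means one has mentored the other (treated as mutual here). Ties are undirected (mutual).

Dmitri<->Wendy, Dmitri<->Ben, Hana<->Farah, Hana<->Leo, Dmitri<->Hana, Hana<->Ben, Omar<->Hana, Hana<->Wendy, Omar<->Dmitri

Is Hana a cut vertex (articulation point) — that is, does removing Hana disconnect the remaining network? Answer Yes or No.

Removing Hana leaves {Leo} with no path to {Ben, Dmitri, Omar, and Wendy}, so the network splits into 3 components. Hana is a cut vertex.

Yes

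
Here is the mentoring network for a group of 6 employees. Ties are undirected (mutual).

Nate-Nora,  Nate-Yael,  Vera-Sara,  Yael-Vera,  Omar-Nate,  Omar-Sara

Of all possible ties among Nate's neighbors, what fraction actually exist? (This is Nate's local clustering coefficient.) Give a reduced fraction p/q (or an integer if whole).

0

Nate's neighbors: Nora, Omar, and Yael (k = 3).
Possible neighbor pairs: C(3,2) = 3. Edges among them: none → e = 0.
Clustering(Nate) = 0/3 = 0.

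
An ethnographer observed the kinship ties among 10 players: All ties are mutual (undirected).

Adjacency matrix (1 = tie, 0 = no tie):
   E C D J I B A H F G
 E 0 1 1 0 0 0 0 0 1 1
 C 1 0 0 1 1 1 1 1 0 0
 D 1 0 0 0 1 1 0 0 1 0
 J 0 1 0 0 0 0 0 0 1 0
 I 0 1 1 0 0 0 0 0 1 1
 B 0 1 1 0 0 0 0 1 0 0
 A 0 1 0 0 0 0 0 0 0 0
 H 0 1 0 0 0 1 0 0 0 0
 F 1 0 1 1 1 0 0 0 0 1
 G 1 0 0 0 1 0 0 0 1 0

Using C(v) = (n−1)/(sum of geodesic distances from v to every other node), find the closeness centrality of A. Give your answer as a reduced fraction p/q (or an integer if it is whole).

9/20

Distances from A: B:2, C:1, D:3, E:2, F:3, G:3, H:2, I:2, J:2. Sum = 20.
n = 10, so closeness = 9/20.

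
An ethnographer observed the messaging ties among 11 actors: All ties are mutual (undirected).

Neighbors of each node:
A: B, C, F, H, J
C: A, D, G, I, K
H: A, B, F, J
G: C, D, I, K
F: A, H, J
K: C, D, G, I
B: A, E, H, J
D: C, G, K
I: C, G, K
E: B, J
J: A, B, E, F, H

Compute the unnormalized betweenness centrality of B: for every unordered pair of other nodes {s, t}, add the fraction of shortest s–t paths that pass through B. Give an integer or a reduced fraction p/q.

7/2

Pairs whose geodesics pass through B — E–A: 1/2; E–H: 1/2; E–D: 1/2; E–K: 1/2; E–G: 1/2; E–I: 1/2; E–C: 1/2.
All other pairs contribute 0.
Summing the contributions gives betweenness(B) = 7/2.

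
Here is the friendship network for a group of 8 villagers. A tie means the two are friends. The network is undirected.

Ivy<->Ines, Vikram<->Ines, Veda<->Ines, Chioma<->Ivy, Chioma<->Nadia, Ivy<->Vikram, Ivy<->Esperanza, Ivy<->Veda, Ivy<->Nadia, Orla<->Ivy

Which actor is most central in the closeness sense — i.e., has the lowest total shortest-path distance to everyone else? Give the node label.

Ivy

Farness (sum of distances to all others) for each node — Chioma:12, Esperanza:13, Ines:11, Ivy:7, Nadia:12, Orla:13, Veda:12, Vikram:12.
The smallest farness is 7, for Ivy, so Ivy has the highest closeness.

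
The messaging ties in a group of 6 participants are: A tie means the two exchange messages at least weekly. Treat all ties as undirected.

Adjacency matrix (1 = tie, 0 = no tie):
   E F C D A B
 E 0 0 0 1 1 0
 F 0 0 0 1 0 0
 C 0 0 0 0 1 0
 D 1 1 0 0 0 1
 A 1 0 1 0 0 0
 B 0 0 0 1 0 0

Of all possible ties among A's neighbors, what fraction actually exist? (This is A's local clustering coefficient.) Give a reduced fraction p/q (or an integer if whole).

A's neighbors: C and E (k = 2).
Possible neighbor pairs: C(2,2) = 1. Edges among them: none → e = 0.
Clustering(A) = 0/1.

0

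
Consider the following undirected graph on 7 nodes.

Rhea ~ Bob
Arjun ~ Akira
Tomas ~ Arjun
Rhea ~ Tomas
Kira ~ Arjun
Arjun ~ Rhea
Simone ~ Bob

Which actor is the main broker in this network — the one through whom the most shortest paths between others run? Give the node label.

Arjun

Unnormalized betweenness of each node: Akira:0, Arjun:9, Bob:5, Kira:0, Rhea:8, Simone:0, Tomas:0.
Arjun has the largest value, 9, making it the main broker — the node through which the most shortest paths run.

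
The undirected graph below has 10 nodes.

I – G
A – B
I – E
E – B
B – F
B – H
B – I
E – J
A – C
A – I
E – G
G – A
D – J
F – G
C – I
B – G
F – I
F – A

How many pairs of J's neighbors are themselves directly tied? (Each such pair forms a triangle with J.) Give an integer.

J's neighbors are D and E, but none of them are tied to each other, so no triangle contains J.

0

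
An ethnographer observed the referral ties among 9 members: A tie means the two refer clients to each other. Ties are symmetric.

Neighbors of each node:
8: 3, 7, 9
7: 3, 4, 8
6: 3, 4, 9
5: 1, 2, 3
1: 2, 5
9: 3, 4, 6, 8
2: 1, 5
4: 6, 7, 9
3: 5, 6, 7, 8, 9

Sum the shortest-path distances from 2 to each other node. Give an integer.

Distances from 2: 1:1, 3:2, 4:4, 5:1, 6:3, 7:3, 8:3, 9:3.
Sum = 1 + 2 + 4 + 1 + 3 + 3 + 3 + 3 = 20.

20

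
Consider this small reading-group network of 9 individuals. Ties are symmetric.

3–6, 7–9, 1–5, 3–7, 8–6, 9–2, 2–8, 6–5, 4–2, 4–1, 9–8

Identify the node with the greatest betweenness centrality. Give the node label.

6

Unnormalized betweenness of each node: 1:7/3, 2:37/6, 3:5/2, 4:7/2, 5:23/6, 6:26/3, 7:11/6, 8:29/6, 9:13/3.
6 has the largest value, 26/3, making it the main broker — the node through which the most shortest paths run.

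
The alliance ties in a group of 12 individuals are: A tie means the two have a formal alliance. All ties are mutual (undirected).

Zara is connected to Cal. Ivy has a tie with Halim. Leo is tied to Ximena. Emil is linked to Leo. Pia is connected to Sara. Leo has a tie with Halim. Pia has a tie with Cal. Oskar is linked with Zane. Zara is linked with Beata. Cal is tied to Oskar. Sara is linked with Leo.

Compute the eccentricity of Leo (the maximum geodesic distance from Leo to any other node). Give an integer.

Distances from Leo: Beata:5, Cal:3, Emil:1, Halim:1, Ivy:2, Oskar:4, Pia:2, Sara:1, Ximena:1, Zane:5, Zara:4.
The largest is 5 (to Zane and Beata), so the eccentricity of Leo is 5.

5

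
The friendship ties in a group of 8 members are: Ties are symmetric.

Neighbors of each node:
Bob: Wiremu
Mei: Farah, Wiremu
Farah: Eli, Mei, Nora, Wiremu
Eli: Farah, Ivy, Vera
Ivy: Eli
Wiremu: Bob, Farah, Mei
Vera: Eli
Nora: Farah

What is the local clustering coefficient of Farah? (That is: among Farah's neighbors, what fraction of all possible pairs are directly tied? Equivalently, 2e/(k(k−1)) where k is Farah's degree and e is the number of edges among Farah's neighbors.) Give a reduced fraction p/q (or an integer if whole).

Farah's neighbors: Eli, Mei, Nora, and Wiremu (k = 4).
Possible neighbor pairs: C(4,2) = 6. Edges among them: Mei–Wiremu → e = 1.
Clustering(Farah) = 1/6.

1/6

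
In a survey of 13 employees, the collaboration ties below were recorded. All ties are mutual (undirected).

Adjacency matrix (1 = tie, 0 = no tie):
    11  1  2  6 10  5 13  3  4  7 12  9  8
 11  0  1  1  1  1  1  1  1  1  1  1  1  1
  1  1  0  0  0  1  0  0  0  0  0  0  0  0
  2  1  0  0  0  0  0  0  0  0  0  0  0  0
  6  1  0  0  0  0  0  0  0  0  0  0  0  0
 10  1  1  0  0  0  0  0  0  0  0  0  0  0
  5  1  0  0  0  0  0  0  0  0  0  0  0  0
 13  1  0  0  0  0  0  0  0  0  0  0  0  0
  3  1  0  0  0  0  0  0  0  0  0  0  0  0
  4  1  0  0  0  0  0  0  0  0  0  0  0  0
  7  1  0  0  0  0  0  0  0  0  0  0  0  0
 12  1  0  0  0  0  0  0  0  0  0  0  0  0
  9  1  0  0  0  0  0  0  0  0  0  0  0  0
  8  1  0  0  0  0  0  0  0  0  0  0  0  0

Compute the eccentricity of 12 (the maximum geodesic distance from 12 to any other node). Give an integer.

Distances from 12: 1:2, 2:2, 3:2, 4:2, 5:2, 6:2, 7:2, 8:2, 9:2, 10:2, 11:1, 13:2.
The largest is 2 (to 1, 2, 6, 10, 5, 13, 3, 4, 7, 9, and 8), so the eccentricity of 12 is 2.

2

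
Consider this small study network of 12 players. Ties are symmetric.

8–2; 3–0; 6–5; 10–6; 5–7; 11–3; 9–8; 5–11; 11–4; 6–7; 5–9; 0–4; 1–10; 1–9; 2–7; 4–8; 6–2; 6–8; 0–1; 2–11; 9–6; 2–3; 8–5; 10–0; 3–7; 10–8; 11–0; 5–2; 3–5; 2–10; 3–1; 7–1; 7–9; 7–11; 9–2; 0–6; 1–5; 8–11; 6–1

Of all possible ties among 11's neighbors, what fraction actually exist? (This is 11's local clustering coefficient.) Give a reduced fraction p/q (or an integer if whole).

11's neighbors: 0, 2, 3, 4, 5, 7, and 8 (k = 7).
Possible neighbor pairs: C(7,2) = 21. Edges among them: 0–3, 0–4, 2–3, 2–5, 2–7, 2–8, 3–5, 3–7, 4–8, 5–7, 5–8 → e = 11.
Clustering(11) = 11/21.

11/21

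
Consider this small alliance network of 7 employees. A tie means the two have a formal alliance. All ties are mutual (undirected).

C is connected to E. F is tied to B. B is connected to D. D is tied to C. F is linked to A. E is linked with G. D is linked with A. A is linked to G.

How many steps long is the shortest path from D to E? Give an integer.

2

One shortest route is D – C – E, which uses 2 edges, and D and E are not directly tied, so nothing shorter exists. So d(D,E) = 2.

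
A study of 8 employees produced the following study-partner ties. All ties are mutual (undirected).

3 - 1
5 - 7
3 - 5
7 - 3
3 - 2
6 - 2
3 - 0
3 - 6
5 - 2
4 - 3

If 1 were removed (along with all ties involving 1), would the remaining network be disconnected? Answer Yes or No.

Even without 1, every remaining node can still reach every other (the residual graph is connected), so 1 is not a cut vertex.

No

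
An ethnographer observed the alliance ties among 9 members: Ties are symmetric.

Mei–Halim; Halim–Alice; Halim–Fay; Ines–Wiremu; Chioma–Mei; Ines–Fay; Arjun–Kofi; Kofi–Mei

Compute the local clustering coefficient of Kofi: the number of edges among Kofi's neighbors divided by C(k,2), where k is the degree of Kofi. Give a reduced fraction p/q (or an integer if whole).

0

Kofi's neighbors: Arjun and Mei (k = 2).
Possible neighbor pairs: C(2,2) = 1. Edges among them: none → e = 0.
Clustering(Kofi) = 0/1.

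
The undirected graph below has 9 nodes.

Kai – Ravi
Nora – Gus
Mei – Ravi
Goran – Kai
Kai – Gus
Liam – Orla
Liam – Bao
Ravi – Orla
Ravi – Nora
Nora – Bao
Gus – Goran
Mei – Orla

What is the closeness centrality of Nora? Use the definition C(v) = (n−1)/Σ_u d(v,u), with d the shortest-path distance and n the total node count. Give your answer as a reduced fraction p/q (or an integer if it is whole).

Distances from Nora: Bao:1, Goran:2, Gus:1, Kai:2, Liam:2, Mei:2, Orla:2, Ravi:1. Sum = 13.
n = 9, so closeness = 8/13.

8/13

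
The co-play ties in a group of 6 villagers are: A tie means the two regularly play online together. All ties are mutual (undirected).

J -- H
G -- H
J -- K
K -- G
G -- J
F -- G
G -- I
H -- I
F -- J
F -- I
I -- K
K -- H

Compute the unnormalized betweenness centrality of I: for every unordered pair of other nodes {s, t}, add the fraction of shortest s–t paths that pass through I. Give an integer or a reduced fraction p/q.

2/3

Pairs whose geodesics pass through I — F–K: 1/3; F–H: 1/3.
All other pairs contribute 0.
Summing the contributions gives betweenness(I) = 2/3.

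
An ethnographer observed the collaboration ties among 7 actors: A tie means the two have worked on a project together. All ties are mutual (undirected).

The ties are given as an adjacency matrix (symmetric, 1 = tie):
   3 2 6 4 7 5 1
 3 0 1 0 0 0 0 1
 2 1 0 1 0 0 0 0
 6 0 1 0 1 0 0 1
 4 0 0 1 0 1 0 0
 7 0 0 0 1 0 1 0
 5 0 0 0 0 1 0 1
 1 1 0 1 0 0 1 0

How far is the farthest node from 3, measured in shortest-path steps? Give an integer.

Distances from 3: 1:1, 2:1, 4:3, 5:2, 6:2, 7:3.
The largest is 3 (to 4 and 7), so the eccentricity of 3 is 3.

3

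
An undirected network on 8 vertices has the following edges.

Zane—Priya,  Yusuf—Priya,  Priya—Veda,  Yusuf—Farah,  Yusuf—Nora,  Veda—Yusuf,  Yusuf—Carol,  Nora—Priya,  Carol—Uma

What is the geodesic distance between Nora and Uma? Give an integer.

3

One shortest route is Nora – Yusuf – Carol – Uma, which uses 3 edges, and at distance 2 from Nora we only reach {Carol, Farah, Veda, Zane}, which does not include Uma. So d(Nora,Uma) = 3.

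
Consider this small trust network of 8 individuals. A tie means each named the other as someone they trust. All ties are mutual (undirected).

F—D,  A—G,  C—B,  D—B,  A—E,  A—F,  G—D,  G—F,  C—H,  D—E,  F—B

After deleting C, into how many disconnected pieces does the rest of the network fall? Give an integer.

Without C, the remaining ties split the others into: {A, B, D, E, F, G}; {H}.
That's 2 separate components.

2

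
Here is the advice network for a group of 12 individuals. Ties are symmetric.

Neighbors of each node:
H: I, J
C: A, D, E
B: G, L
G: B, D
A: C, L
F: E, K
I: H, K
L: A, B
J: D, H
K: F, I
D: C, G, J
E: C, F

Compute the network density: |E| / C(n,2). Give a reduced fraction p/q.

There are 13 edges and 12 nodes, so the maximum possible is C(12,2) = 66.
Density = 13/66.

13/66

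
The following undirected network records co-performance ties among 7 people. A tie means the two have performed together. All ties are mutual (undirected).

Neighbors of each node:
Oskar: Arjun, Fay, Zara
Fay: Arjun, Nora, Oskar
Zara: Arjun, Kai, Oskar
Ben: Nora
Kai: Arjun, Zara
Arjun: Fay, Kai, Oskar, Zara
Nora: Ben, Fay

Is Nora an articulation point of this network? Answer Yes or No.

Removing Nora leaves {Arjun, Fay, Kai, Oskar, and Zara} with no path to {Ben}, so the network splits into 2 components. Nora is a cut vertex.

Yes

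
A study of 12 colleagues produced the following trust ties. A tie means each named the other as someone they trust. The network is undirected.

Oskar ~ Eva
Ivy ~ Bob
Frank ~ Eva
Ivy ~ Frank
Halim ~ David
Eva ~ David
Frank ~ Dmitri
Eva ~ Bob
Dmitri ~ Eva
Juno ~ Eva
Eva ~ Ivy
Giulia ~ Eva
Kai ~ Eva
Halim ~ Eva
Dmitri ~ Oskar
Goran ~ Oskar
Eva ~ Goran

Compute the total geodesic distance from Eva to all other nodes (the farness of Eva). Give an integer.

Distances from Eva: Bob:1, David:1, Dmitri:1, Frank:1, Giulia:1, Goran:1, Halim:1, Ivy:1, Juno:1, Kai:1, Oskar:1.
Sum = 1 + 1 + 1 + 1 + 1 + 1 + 1 + 1 + 1 + 1 + 1 = 11.

11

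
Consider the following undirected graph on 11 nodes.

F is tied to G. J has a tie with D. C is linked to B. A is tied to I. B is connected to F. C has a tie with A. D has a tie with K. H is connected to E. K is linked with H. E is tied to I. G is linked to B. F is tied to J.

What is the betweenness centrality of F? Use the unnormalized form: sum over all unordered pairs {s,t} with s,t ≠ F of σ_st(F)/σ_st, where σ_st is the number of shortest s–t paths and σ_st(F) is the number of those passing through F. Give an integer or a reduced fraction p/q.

12

Pairs whose geodesics pass through F — I–J: 1/2; H–G: 1; H–B: 1/2; K–G: 1; K–B: 1; K–C: 1/2; D–G: 1; D–B: 1; D–C: 1; D–A: 1/2; J–G: 1; J–B: 1; J–C: 1; J–A: 1.
All other pairs contribute 0.
Summing the contributions gives betweenness(F) = 12.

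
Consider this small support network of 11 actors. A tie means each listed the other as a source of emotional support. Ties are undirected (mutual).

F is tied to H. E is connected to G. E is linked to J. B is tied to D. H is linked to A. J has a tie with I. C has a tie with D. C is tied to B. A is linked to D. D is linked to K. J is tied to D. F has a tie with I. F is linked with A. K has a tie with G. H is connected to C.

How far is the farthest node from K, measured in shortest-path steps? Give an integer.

3

Distances from K: A:2, B:2, C:2, D:1, E:2, F:3, G:1, H:3, I:3, J:2.
The largest is 3 (to H, F, and I), so the eccentricity of K is 3.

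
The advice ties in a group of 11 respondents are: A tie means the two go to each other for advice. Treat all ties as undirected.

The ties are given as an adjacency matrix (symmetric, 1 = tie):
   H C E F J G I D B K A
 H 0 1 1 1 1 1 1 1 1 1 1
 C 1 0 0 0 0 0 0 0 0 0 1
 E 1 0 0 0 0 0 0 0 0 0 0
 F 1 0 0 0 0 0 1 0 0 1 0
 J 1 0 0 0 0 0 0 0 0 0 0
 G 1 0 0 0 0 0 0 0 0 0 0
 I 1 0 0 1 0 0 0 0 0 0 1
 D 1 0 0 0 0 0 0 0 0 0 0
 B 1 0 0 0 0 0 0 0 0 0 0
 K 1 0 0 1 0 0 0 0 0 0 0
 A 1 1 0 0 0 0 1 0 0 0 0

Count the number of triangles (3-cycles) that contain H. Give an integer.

4

H's neighbors: A, B, C, D, E, F, G, I, J, and K.
Neighbor pairs that are themselves tied: H–A–C; H–A–I; H–F–I; H–F–K. Each forms one triangle with H, for 4 in total.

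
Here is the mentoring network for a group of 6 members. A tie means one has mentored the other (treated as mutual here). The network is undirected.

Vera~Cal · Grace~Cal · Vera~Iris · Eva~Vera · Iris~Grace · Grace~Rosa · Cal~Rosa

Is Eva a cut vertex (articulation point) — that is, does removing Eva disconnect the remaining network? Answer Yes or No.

Even without Eva, every remaining node can still reach every other (the residual graph is connected), so Eva is not a cut vertex.

No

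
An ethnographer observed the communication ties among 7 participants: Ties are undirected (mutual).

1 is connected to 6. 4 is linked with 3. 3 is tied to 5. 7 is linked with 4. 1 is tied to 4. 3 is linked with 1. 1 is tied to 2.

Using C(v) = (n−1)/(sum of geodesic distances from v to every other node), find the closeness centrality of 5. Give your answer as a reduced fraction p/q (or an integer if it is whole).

3/7

Distances from 5: 1:2, 2:3, 3:1, 4:2, 6:3, 7:3. Sum = 14.
n = 7, so closeness = 6/14 = 3/7.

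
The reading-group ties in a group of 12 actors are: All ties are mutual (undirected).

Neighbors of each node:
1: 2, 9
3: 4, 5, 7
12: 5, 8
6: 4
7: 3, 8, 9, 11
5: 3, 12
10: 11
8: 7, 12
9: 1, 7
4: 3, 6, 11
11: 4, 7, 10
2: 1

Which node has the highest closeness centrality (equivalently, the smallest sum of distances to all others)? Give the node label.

7

Farness (sum of distances to all others) for each node — 1:34, 2:44, 3:23, 4:27, 5:30, 6:37, 7:20, 8:27, 9:26, 10:34, 11:24, 12:32.
The smallest farness is 20, for 7, so 7 has the highest closeness.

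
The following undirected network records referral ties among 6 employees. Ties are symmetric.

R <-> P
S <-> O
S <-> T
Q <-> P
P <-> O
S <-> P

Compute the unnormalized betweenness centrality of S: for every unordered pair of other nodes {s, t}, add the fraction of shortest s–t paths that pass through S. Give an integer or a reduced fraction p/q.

Pairs whose geodesics pass through S — Q–T: 1; P–T: 1; T–O: 1; T–R: 1.
All other pairs contribute 0.
Summing the contributions gives betweenness(S) = 4.

4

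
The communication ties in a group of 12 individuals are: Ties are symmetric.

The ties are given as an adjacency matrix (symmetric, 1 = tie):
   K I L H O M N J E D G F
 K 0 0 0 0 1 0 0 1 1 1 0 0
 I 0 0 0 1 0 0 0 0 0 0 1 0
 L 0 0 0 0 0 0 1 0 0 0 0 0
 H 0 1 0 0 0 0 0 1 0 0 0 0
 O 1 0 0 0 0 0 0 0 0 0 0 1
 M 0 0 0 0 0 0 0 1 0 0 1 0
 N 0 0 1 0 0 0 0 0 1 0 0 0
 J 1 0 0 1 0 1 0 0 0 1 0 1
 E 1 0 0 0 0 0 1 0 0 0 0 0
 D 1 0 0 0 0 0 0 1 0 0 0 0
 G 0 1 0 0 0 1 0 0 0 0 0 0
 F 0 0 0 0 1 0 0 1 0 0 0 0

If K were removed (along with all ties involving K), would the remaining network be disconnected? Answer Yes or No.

Removing K leaves {D, F, G, H, I, J, M, and O} with no path to {E, L, and N}, so the network splits into 2 components. K is a cut vertex.

Yes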